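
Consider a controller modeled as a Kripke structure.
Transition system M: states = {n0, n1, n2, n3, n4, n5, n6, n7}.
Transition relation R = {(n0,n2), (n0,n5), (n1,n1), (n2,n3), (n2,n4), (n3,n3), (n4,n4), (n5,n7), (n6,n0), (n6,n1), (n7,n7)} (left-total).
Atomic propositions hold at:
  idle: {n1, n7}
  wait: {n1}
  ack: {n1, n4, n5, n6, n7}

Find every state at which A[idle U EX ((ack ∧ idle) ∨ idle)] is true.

Sat(ack ∧ idle) = {n1, n7}
Sat((ack ∧ idle) ∨ idle) = {n1, n7}
Sat(EX ((ack ∧ idle) ∨ idle)) = {s : some successor in {n1, n7}} = {n1, n5, n6, n7}
A[idle U EX ((ack ∧ idle) ∨ idle)]: least fixpoint, start Z0 = Sat(EX ((ack ∧ idle) ∨ idle)) = {n1, n5, n6, n7}, add states in Sat(idle) with every successor in Z. Already a fixed point.
Sat(A[idle U EX ((ack ∧ idle) ∨ idle)]) = {n1, n5, n6, n7}

{n1, n5, n6, n7}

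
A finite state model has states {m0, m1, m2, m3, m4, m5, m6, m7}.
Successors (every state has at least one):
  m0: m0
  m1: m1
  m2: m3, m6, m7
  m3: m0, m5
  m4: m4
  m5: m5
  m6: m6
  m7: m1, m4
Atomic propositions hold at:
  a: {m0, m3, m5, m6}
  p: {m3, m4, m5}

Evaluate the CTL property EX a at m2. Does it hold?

Yes

Sat(EX a) = {s : some successor in {m0, m3, m5, m6}} = {m0, m2, m3, m5, m6}
m2 ∈ Sat(EX a) = {m0, m2, m3, m5, m6}, so the formula holds at m2.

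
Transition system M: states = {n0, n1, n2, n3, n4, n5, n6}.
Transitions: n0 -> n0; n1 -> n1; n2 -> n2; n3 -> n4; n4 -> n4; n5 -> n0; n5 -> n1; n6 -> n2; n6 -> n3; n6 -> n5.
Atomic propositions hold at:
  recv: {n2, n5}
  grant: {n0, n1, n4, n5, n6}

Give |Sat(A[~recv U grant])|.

6

Sat(~recv) = {n0, n1, n3, n4, n6}
A[~recv U grant]: least fixpoint, start Z0 = Sat(grant) = {n0, n1, n4, n5, n6}, add states in Sat(~recv) with every successor in Z. Z1 = {n0, n1, n3, n4, n5, n6}; fixed.
Sat(A[~recv U grant]) = {n0, n1, n3, n4, n5, n6}
|Sat(A[~recv U grant])| = |{n0, n1, n3, n4, n5, n6}| = 6.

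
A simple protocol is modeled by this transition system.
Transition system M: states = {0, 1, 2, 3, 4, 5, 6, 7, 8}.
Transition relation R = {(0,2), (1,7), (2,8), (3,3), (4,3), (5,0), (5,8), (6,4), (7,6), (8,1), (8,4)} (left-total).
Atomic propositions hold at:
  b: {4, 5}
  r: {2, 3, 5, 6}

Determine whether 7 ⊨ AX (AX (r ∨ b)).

Sat(r ∨ b) = {2, 3, 4, 5, 6}
Sat(AX (r ∨ b)) = {s : every successor in {2, 3, 4, 5, 6}} = {0, 3, 4, 6, 7}
Sat(AX (AX (r ∨ b))) = {s : every successor in {0, 3, 4, 6, 7}} = {1, 3, 4, 6, 7}
7 ∈ Sat(AX (AX (r ∨ b))) = {1, 3, 4, 6, 7}, so the formula holds at 7.

Yes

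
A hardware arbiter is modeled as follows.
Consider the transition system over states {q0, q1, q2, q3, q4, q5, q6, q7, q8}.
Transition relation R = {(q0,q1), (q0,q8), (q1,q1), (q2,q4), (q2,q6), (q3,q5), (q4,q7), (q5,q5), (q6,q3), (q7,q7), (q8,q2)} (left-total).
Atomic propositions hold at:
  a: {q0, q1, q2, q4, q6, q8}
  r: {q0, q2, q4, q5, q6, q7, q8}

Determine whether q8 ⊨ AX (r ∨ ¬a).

Sat(¬a) = {q3, q5, q7}
Sat(r ∨ ¬a) = {q0, q2, q3, q4, q5, q6, q7, q8}
Sat(AX (r ∨ ¬a)) = {s : every successor in {q0, q2, q3, q4, q5, q6, q7, q8}} = {q2, q3, q4, q5, q6, q7, q8}
q8 ∈ Sat(AX (r ∨ ¬a)) = {q2, q3, q4, q5, q6, q7, q8}, so the formula holds at q8.

Yes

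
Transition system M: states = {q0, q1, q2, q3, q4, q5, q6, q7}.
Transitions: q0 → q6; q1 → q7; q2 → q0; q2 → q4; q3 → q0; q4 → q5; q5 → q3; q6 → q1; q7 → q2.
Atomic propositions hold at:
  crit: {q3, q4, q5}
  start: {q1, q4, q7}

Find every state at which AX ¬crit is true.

{q0, q1, q3, q6, q7}

Sat(¬crit) = {q0, q1, q2, q6, q7}
Sat(AX ¬crit) = {s : every successor in {q0, q1, q2, q6, q7}} = {q0, q1, q3, q6, q7}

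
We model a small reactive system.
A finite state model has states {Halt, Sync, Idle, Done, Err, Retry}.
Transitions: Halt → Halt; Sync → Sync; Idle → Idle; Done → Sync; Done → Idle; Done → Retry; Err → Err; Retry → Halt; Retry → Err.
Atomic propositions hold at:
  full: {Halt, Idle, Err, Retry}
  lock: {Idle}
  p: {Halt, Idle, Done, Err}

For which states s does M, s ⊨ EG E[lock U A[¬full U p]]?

{Halt, Idle, Done, Err}

Sat(¬full) = {Sync, Done}
A[¬full U p]: least fixpoint, start Z0 = Sat(p) = {Halt, Idle, Done, Err}, add states in Sat(¬full) with every successor in Z. Already a fixed point.
Sat(A[¬full U p]) = {Halt, Idle, Done, Err}
E[lock U A[¬full U p]]: least fixpoint, start Z0 = Sat(A[¬full U p]) = {Halt, Idle, Done, Err}, add states in Sat(lock) with some successor in Z. Already a fixed point.
Sat(E[lock U A[¬full U p]]) = {Halt, Idle, Done, Err}
EG E[lock U A[¬full U p]]: greatest fixpoint, start Z0 = {Halt, Idle, Done, Err}, keep only states in Sat with some successor in Z. Already a fixed point.
Sat(EG E[lock U A[¬full U p]]) = {Halt, Idle, Done, Err}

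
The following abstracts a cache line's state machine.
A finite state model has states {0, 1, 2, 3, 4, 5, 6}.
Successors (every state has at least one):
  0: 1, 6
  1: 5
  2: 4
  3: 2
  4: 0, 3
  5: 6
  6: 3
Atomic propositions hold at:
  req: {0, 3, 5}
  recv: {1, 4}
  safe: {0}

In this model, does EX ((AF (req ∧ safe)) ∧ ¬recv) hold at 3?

No

Sat(req ∧ safe) = {0}
AF (req ∧ safe): least fixpoint, start Z0 = {0}, add states with every successor in Z. Already a fixed point.
Sat(AF (req ∧ safe)) = {0}
Sat(¬recv) = {0, 2, 3, 5, 6}
Sat((AF (req ∧ safe)) ∧ ¬recv) = {0}
Sat(EX ((AF (req ∧ safe)) ∧ ¬recv)) = {s : some successor in {0}} = {4}
3 ∉ Sat(EX ((AF (req ∧ safe)) ∧ ¬recv)) = {4}, so the formula does not hold at 3.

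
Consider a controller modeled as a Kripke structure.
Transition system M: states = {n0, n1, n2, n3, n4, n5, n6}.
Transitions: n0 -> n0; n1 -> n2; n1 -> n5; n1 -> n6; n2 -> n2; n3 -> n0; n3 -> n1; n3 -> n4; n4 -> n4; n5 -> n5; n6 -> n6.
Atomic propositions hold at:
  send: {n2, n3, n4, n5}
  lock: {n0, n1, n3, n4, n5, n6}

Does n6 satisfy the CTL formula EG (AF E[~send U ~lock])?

Sat(~send) = {n0, n1, n6}
Sat(~lock) = {n2}
E[~send U ~lock]: least fixpoint, start Z0 = Sat(~lock) = {n2}, add states in Sat(~send) with some successor in Z. Z1 = {n1, n2}; fixed.
Sat(E[~send U ~lock]) = {n1, n2}
AF E[~send U ~lock]: least fixpoint, start Z0 = {n1, n2}, add states with every successor in Z. Already a fixed point.
Sat(AF E[~send U ~lock]) = {n1, n2}
EG (AF E[~send U ~lock]): greatest fixpoint, start Z0 = {n1, n2}, keep only states in Sat with some successor in Z. Already a fixed point.
Sat(EG (AF E[~send U ~lock])) = {n1, n2}
n6 ∉ Sat(EG (AF E[~send U ~lock])) = {n1, n2}, so the formula does not hold at n6.

No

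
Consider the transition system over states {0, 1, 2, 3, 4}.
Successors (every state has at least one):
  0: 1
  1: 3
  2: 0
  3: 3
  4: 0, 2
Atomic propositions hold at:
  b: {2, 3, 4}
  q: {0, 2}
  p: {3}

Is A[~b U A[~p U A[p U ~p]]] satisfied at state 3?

No

Sat(~b) = {0, 1}
Sat(~p) = {0, 1, 2, 4}
A[p U ~p]: least fixpoint, start Z0 = Sat(~p) = {0, 1, 2, 4}, add states in Sat(p) with every successor in Z. Already a fixed point.
Sat(A[p U ~p]) = {0, 1, 2, 4}
A[~p U A[p U ~p]]: least fixpoint, start Z0 = Sat(A[p U ~p]) = {0, 1, 2, 4}, add states in Sat(~p) with every successor in Z. Already a fixed point.
Sat(A[~p U A[p U ~p]]) = {0, 1, 2, 4}
A[~b U A[~p U A[p U ~p]]]: least fixpoint, start Z0 = Sat(A[~p U A[p U ~p]]) = {0, 1, 2, 4}, add states in Sat(~b) with every successor in Z. Already a fixed point.
Sat(A[~b U A[~p U A[p U ~p]]]) = {0, 1, 2, 4}
3 ∉ Sat(A[~b U A[~p U A[p U ~p]]]) = {0, 1, 2, 4}, so the formula does not hold at 3.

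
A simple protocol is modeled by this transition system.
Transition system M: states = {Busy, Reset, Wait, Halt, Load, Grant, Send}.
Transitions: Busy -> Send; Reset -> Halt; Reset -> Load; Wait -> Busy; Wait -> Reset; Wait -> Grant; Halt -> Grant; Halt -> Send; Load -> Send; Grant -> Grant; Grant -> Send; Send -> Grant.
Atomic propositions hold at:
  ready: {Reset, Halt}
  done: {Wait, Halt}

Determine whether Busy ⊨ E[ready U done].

E[ready U done]: least fixpoint, start Z0 = Sat(done) = {Wait, Halt}, add states in Sat(ready) with some successor in Z. Z1 = {Reset, Wait, Halt}; fixed.
Sat(E[ready U done]) = {Reset, Wait, Halt}
Busy ∉ Sat(E[ready U done]) = {Reset, Wait, Halt}, so the formula does not hold at Busy.

No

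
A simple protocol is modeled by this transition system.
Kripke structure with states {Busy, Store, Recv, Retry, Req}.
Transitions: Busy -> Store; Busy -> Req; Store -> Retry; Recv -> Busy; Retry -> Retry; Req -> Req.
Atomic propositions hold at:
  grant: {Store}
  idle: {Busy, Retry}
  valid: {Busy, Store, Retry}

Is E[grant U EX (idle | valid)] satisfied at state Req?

No

Sat(idle | valid) = {Busy, Store, Retry}
Sat(EX (idle | valid)) = {s : some successor in {Busy, Store, Retry}} = {Busy, Store, Recv, Retry}
E[grant U EX (idle | valid)]: least fixpoint, start Z0 = Sat(EX (idle | valid)) = {Busy, Store, Recv, Retry}, add states in Sat(grant) with some successor in Z. Already a fixed point.
Sat(E[grant U EX (idle | valid)]) = {Busy, Store, Recv, Retry}
Req ∉ Sat(E[grant U EX (idle | valid)]) = {Busy, Store, Recv, Retry}, so the formula does not hold at Req.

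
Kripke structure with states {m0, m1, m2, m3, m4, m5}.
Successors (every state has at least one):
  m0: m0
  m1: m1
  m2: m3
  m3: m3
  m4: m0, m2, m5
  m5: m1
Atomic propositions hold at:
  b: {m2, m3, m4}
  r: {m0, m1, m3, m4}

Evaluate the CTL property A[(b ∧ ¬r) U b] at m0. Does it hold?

No

Sat(¬r) = {m2, m5}
Sat(b ∧ ¬r) = {m2}
A[(b ∧ ¬r) U b]: least fixpoint, start Z0 = Sat(b) = {m2, m3, m4}, add states in Sat(b ∧ ¬r) with every successor in Z. Already a fixed point.
Sat(A[(b ∧ ¬r) U b]) = {m2, m3, m4}
m0 ∉ Sat(A[(b ∧ ¬r) U b]) = {m2, m3, m4}, so the formula does not hold at m0.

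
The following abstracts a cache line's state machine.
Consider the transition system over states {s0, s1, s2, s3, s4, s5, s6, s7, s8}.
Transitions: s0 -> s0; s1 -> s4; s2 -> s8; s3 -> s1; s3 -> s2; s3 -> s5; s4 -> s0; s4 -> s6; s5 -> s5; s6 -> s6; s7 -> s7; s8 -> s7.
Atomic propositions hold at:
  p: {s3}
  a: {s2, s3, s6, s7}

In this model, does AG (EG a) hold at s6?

EG a: greatest fixpoint, start Z0 = {s2, s3, s6, s7}, keep only states in Sat with some successor in Z. Z1 = {s3, s6, s7}; Z2 = {s6, s7}; fixed.
Sat(EG a) = {s6, s7}
AG (EG a): greatest fixpoint, start Z0 = {s6, s7}, keep only states in Sat with every successor in Z. Already a fixed point.
Sat(AG (EG a)) = {s6, s7}
s6 ∈ Sat(AG (EG a)) = {s6, s7}, so the formula holds at s6.

Yes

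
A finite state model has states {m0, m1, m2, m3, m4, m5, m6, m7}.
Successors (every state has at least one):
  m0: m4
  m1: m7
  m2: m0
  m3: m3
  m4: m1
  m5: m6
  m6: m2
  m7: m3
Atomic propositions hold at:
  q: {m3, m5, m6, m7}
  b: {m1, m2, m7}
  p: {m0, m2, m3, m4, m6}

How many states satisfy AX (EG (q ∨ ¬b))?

3

Sat(¬b) = {m0, m3, m4, m5, m6}
Sat(q ∨ ¬b) = {m0, m3, m4, m5, m6, m7}
EG (q ∨ ¬b): greatest fixpoint, start Z0 = {m0, m3, m4, m5, m6, m7}, keep only states in Sat with some successor in Z. Z1 = {m0, m3, m5, m7}; Z2 = {m3, m7}; fixed.
Sat(EG (q ∨ ¬b)) = {m3, m7}
Sat(AX (EG (q ∨ ¬b))) = {s : every successor in {m3, m7}} = {m1, m3, m7}
|Sat(AX (EG (q ∨ ¬b)))| = |{m1, m3, m7}| = 3.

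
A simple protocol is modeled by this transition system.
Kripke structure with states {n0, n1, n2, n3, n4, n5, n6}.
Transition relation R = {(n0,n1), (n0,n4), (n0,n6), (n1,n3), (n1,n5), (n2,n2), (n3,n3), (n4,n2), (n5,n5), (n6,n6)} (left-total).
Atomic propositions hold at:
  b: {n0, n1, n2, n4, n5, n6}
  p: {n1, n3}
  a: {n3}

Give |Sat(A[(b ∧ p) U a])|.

1

Sat(b ∧ p) = {n1}
A[(b ∧ p) U a]: least fixpoint, start Z0 = Sat(a) = {n3}, add states in Sat(b ∧ p) with every successor in Z. Already a fixed point.
Sat(A[(b ∧ p) U a]) = {n3}
|Sat(A[(b ∧ p) U a])| = |{n3}| = 1.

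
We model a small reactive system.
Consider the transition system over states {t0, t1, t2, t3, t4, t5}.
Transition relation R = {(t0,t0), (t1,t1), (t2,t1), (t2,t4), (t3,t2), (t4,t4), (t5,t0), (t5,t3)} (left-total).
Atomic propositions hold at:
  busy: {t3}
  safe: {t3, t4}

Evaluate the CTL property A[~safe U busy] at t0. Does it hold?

No

Sat(~safe) = {t0, t1, t2, t5}
A[~safe U busy]: least fixpoint, start Z0 = Sat(busy) = {t3}, add states in Sat(~safe) with every successor in Z. Already a fixed point.
Sat(A[~safe U busy]) = {t3}
t0 ∉ Sat(A[~safe U busy]) = {t3}, so the formula does not hold at t0.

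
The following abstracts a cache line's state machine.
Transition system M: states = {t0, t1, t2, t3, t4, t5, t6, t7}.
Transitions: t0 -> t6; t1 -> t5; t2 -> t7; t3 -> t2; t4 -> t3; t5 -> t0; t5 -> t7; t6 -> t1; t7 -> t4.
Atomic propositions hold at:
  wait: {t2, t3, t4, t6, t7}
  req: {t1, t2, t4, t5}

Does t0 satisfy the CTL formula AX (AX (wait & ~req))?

Sat(~req) = {t0, t3, t6, t7}
Sat(wait & ~req) = {t3, t6, t7}
Sat(AX (wait & ~req)) = {s : every successor in {t3, t6, t7}} = {t0, t2, t4}
Sat(AX (AX (wait & ~req))) = {s : every successor in {t0, t2, t4}} = {t3, t7}
t0 ∉ Sat(AX (AX (wait & ~req))) = {t3, t7}, so the formula does not hold at t0.

No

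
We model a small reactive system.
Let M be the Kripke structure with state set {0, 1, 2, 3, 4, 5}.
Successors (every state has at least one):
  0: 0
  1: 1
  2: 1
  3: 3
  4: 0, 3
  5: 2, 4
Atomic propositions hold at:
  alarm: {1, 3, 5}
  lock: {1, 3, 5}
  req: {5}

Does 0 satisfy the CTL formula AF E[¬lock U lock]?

No

Sat(¬lock) = {0, 2, 4}
E[¬lock U lock]: least fixpoint, start Z0 = Sat(lock) = {1, 3, 5}, add states in Sat(¬lock) with some successor in Z. Z1 = {1, 2, 3, 4, 5}; fixed.
Sat(E[¬lock U lock]) = {1, 2, 3, 4, 5}
AF E[¬lock U lock]: least fixpoint, start Z0 = {1, 2, 3, 4, 5}, add states with every successor in Z. Already a fixed point.
Sat(AF E[¬lock U lock]) = {1, 2, 3, 4, 5}
0 ∉ Sat(AF E[¬lock U lock]) = {1, 2, 3, 4, 5}, so the formula does not hold at 0.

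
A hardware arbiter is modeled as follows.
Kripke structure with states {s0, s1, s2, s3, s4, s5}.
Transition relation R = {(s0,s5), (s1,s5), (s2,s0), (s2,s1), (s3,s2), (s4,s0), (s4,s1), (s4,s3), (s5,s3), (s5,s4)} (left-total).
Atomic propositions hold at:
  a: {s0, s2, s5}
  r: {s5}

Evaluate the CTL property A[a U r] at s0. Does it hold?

Yes

A[a U r]: least fixpoint, start Z0 = Sat(r) = {s5}, add states in Sat(a) with every successor in Z. Z1 = {s0, s5}; fixed.
Sat(A[a U r]) = {s0, s5}
s0 ∈ Sat(A[a U r]) = {s0, s5}, so the formula holds at s0.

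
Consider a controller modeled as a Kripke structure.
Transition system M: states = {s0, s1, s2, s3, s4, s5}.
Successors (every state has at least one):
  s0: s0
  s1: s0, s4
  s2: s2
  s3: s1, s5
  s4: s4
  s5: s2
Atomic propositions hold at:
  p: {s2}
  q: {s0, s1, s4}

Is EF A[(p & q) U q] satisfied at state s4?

Sat(p & q) = ∅
A[(p & q) U q]: least fixpoint, start Z0 = Sat(q) = {s0, s1, s4}, add states in Sat(p & q) with every successor in Z. Already a fixed point.
Sat(A[(p & q) U q]) = {s0, s1, s4}
EF A[(p & q) U q]: least fixpoint, start Z0 = {s0, s1, s4}, add states with some successor in Z. Z1 = {s0, s1, s3, s4}; fixed.
Sat(EF A[(p & q) U q]) = {s0, s1, s3, s4}
s4 ∈ Sat(EF A[(p & q) U q]) = {s0, s1, s3, s4}, so the formula holds at s4.

Yes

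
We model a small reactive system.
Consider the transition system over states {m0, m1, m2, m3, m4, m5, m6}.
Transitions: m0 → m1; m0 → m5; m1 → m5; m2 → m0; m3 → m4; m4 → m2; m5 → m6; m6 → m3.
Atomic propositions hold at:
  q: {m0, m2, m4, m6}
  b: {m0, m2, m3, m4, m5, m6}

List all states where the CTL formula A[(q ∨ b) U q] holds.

{m0, m2, m3, m4, m5, m6}

Sat(q ∨ b) = {m0, m2, m3, m4, m5, m6}
A[(q ∨ b) U q]: least fixpoint, start Z0 = Sat(q) = {m0, m2, m4, m6}, add states in Sat(q ∨ b) with every successor in Z. Z1 = {m0, m2, m3, m4, m5, m6}; fixed.
Sat(A[(q ∨ b) U q]) = {m0, m2, m3, m4, m5, m6}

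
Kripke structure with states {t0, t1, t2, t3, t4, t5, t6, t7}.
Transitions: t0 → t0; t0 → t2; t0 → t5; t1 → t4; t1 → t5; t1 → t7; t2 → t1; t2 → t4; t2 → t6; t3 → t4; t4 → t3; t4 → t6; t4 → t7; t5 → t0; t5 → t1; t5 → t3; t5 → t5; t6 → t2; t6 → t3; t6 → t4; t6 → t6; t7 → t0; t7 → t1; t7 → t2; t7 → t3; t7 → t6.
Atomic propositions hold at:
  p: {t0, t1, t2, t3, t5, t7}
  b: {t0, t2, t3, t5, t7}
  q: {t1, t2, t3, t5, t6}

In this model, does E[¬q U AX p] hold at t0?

Yes

Sat(¬q) = {t0, t4, t7}
Sat(AX p) = {s : every successor in {t0, t1, t2, t3, t5, t7}} = {t0, t5}
E[¬q U AX p]: least fixpoint, start Z0 = Sat(AX p) = {t0, t5}, add states in Sat(¬q) with some successor in Z. Z1 = {t0, t5, t7}; Z2 = {t0, t4, t5, t7}; fixed.
Sat(E[¬q U AX p]) = {t0, t4, t5, t7}
t0 ∈ Sat(E[¬q U AX p]) = {t0, t4, t5, t7}, so the formula holds at t0.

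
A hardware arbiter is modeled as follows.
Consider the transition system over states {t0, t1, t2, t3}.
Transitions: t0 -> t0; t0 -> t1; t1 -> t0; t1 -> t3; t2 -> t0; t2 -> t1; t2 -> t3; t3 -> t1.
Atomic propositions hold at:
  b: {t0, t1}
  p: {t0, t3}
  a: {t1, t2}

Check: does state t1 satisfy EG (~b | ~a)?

Sat(~b) = {t2, t3}
Sat(~a) = {t0, t3}
Sat(~b | ~a) = {t0, t2, t3}
EG (~b | ~a): greatest fixpoint, start Z0 = {t0, t2, t3}, keep only states in Sat with some successor in Z. Z1 = {t0, t2}; fixed.
Sat(EG (~b | ~a)) = {t0, t2}
t1 ∉ Sat(EG (~b | ~a)) = {t0, t2}, so the formula does not hold at t1.

No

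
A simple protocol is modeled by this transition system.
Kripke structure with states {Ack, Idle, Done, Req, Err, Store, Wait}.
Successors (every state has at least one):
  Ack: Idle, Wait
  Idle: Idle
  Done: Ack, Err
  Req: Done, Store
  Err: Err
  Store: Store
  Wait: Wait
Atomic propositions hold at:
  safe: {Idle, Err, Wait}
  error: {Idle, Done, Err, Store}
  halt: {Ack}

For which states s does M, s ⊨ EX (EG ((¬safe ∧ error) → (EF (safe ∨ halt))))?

{Ack, Idle, Done, Req, Err, Wait}

Sat(¬safe) = {Ack, Done, Req, Store}
Sat(¬safe ∧ error) = {Done, Store}
Sat(safe ∨ halt) = {Ack, Idle, Err, Wait}
EF (safe ∨ halt): least fixpoint, start Z0 = {Ack, Idle, Err, Wait}, add states with some successor in Z. Z1 = {Ack, Idle, Done, Err, Wait}; Z2 = {Ack, Idle, Done, Req, Err, Wait}; fixed.
Sat(EF (safe ∨ halt)) = {Ack, Idle, Done, Req, Err, Wait}
Sat((¬safe ∧ error) → (EF (safe ∨ halt))) = {Ack, Idle, Done, Req, Err, Wait}
EG ((¬safe ∧ error) → (EF (safe ∨ halt))): greatest fixpoint, start Z0 = {Ack, Idle, Done, Req, Err, Wait}, keep only states in Sat with some successor in Z. Already a fixed point.
Sat(EG ((¬safe ∧ error) → (EF (safe ∨ halt)))) = {Ack, Idle, Done, Req, Err, Wait}
Sat(EX (EG ((¬safe ∧ error) → (EF (safe ∨ halt))))) = {s : some successor in {Ack, Idle, Done, Req, Err, Wait}} = {Ack, Idle, Done, Req, Err, Wait}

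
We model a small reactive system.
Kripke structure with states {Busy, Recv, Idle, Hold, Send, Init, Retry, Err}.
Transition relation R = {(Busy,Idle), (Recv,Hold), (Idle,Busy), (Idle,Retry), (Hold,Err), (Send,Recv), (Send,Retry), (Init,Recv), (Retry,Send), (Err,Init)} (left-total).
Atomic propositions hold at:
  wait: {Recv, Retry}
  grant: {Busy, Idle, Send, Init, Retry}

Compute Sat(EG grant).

{Busy, Idle, Send, Retry}

EG grant: greatest fixpoint, start Z0 = {Busy, Idle, Send, Init, Retry}, keep only states in Sat with some successor in Z. Z1 = {Busy, Idle, Send, Retry}; fixed.
Sat(EG grant) = {Busy, Idle, Send, Retry}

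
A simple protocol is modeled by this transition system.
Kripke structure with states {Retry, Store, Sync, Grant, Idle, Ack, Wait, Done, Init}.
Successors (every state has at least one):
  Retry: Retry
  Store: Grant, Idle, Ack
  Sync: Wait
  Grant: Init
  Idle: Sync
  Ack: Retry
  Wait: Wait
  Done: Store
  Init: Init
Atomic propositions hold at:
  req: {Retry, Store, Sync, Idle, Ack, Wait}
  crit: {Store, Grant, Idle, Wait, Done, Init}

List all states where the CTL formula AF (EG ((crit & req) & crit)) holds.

Sat(crit & req) = {Store, Idle, Wait}
Sat((crit & req) & crit) = {Store, Idle, Wait}
EG ((crit & req) & crit): greatest fixpoint, start Z0 = {Store, Idle, Wait}, keep only states in Sat with some successor in Z. Z1 = {Store, Wait}; Z2 = {Wait}; fixed.
Sat(EG ((crit & req) & crit)) = {Wait}
AF (EG ((crit & req) & crit)): least fixpoint, start Z0 = {Wait}, add states with every successor in Z. Z1 = {Sync, Wait}; Z2 = {Sync, Idle, Wait}; fixed.
Sat(AF (EG ((crit & req) & crit))) = {Sync, Idle, Wait}

{Sync, Idle, Wait}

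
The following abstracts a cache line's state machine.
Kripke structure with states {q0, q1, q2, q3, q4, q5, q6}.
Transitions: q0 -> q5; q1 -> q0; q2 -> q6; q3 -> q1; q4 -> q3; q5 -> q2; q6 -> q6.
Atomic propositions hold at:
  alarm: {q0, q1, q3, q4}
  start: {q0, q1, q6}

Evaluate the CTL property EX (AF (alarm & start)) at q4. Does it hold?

Yes

Sat(alarm & start) = {q0, q1}
AF (alarm & start): least fixpoint, start Z0 = {q0, q1}, add states with every successor in Z. Z1 = {q0, q1, q3}; Z2 = {q0, q1, q3, q4}; fixed.
Sat(AF (alarm & start)) = {q0, q1, q3, q4}
Sat(EX (AF (alarm & start))) = {s : some successor in {q0, q1, q3, q4}} = {q1, q3, q4}
q4 ∈ Sat(EX (AF (alarm & start))) = {q1, q3, q4}, so the formula holds at q4.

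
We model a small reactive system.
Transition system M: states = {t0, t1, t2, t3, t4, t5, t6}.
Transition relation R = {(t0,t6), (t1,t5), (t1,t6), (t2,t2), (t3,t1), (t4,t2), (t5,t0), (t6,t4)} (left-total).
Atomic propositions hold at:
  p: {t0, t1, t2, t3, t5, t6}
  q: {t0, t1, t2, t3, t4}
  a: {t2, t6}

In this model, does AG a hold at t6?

AG a: greatest fixpoint, start Z0 = {t2, t6}, keep only states in Sat with every successor in Z. Z1 = {t2}; fixed.
Sat(AG a) = {t2}
t6 ∉ Sat(AG a) = {t2}, so the formula does not hold at t6.

No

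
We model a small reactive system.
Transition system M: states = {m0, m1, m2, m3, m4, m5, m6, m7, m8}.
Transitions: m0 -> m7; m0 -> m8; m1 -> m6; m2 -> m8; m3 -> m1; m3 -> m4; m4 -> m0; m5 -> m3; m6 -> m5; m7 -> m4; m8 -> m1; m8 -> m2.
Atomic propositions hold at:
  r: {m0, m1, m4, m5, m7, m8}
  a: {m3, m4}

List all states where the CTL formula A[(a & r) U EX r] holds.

{m0, m2, m3, m4, m6, m7, m8}

Sat(a & r) = {m4}
Sat(EX r) = {s : some successor in {m0, m1, m4, m5, m7, m8}} = {m0, m2, m3, m4, m6, m7, m8}
A[(a & r) U EX r]: least fixpoint, start Z0 = Sat(EX r) = {m0, m2, m3, m4, m6, m7, m8}, add states in Sat(a & r) with every successor in Z. Already a fixed point.
Sat(A[(a & r) U EX r]) = {m0, m2, m3, m4, m6, m7, m8}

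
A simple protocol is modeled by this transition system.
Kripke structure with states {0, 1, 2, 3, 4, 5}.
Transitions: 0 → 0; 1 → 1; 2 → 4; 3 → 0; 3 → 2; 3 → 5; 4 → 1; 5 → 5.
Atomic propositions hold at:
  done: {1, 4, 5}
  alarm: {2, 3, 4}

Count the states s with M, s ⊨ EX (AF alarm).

AF alarm: least fixpoint, start Z0 = {2, 3, 4}, add states with every successor in Z. Already a fixed point.
Sat(AF alarm) = {2, 3, 4}
Sat(EX (AF alarm)) = {s : some successor in {2, 3, 4}} = {2, 3}
|Sat(EX (AF alarm))| = |{2, 3}| = 2.

2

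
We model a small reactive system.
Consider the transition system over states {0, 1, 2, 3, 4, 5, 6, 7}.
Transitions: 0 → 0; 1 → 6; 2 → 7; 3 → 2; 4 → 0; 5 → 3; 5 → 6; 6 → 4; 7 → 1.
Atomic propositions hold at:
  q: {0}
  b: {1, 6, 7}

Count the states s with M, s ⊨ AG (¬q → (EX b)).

Sat(¬q) = {1, 2, 3, 4, 5, 6, 7}
Sat(EX b) = {s : some successor in {1, 6, 7}} = {1, 2, 5, 7}
Sat(¬q → (EX b)) = {0, 1, 2, 5, 7}
AG (¬q → (EX b)): greatest fixpoint, start Z0 = {0, 1, 2, 5, 7}, keep only states in Sat with every successor in Z. Z1 = {0, 2, 7}; Z2 = {0, 2}; Z3 = {0}; fixed.
Sat(AG (¬q → (EX b))) = {0}
|Sat(AG (¬q → (EX b)))| = |{0}| = 1.

1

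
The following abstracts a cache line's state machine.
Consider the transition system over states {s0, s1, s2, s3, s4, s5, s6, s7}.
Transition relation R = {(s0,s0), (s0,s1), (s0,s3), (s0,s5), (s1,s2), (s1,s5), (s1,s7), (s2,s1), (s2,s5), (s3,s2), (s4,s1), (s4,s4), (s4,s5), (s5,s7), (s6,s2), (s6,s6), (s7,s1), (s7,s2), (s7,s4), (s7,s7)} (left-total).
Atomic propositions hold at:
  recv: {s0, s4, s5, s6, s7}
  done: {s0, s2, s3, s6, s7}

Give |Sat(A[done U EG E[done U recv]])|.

E[done U recv]: least fixpoint, start Z0 = Sat(recv) = {s0, s4, s5, s6, s7}, add states in Sat(done) with some successor in Z. Z1 = {s0, s2, s4, s5, s6, s7}; Z2 = {s0, s2, s3, s4, s5, s6, s7}; fixed.
Sat(E[done U recv]) = {s0, s2, s3, s4, s5, s6, s7}
EG E[done U recv]: greatest fixpoint, start Z0 = {s0, s2, s3, s4, s5, s6, s7}, keep only states in Sat with some successor in Z. Already a fixed point.
Sat(EG E[done U recv]) = {s0, s2, s3, s4, s5, s6, s7}
A[done U EG E[done U recv]]: least fixpoint, start Z0 = Sat(EG E[done U recv]) = {s0, s2, s3, s4, s5, s6, s7}, add states in Sat(done) with every successor in Z. Already a fixed point.
Sat(A[done U EG E[done U recv]]) = {s0, s2, s3, s4, s5, s6, s7}
|Sat(A[done U EG E[done U recv]])| = |{s0, s2, s3, s4, s5, s6, s7}| = 7.

7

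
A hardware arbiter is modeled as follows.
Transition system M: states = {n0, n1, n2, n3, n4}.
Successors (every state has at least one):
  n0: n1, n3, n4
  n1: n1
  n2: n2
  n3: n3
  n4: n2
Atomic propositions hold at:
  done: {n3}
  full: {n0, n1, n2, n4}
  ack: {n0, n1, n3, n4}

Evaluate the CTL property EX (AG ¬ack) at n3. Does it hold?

Sat(¬ack) = {n2}
AG ¬ack: greatest fixpoint, start Z0 = {n2}, keep only states in Sat with every successor in Z. Already a fixed point.
Sat(AG ¬ack) = {n2}
Sat(EX (AG ¬ack)) = {s : some successor in {n2}} = {n2, n4}
n3 ∉ Sat(EX (AG ¬ack)) = {n2, n4}, so the formula does not hold at n3.

No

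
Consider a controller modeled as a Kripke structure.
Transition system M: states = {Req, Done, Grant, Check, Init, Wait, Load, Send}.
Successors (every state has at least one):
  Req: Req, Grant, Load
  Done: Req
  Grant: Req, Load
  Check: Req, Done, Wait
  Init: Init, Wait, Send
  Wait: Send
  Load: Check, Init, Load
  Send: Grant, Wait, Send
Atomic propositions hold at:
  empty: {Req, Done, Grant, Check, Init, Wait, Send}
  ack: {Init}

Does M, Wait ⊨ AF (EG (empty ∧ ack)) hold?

No

Sat(empty ∧ ack) = {Init}
EG (empty ∧ ack): greatest fixpoint, start Z0 = {Init}, keep only states in Sat with some successor in Z. Already a fixed point.
Sat(EG (empty ∧ ack)) = {Init}
AF (EG (empty ∧ ack)): least fixpoint, start Z0 = {Init}, add states with every successor in Z. Already a fixed point.
Sat(AF (EG (empty ∧ ack))) = {Init}
Wait ∉ Sat(AF (EG (empty ∧ ack))) = {Init}, so the formula does not hold at Wait.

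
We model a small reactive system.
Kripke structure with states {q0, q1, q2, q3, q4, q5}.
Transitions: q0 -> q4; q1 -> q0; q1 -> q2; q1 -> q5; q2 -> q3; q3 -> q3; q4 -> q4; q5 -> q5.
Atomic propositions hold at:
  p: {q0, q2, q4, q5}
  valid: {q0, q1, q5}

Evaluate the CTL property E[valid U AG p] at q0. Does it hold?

Yes

AG p: greatest fixpoint, start Z0 = {q0, q2, q4, q5}, keep only states in Sat with every successor in Z. Z1 = {q0, q4, q5}; fixed.
Sat(AG p) = {q0, q4, q5}
E[valid U AG p]: least fixpoint, start Z0 = Sat(AG p) = {q0, q4, q5}, add states in Sat(valid) with some successor in Z. Z1 = {q0, q1, q4, q5}; fixed.
Sat(E[valid U AG p]) = {q0, q1, q4, q5}
q0 ∈ Sat(E[valid U AG p]) = {q0, q1, q4, q5}, so the formula holds at q0.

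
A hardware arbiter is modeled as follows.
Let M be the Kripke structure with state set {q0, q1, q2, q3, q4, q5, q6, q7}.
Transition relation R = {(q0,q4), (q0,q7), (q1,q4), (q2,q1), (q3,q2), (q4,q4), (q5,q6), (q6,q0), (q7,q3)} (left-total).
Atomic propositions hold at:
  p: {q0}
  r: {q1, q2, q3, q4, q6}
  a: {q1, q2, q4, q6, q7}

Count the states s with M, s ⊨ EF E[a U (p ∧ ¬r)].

Sat(¬r) = {q0, q5, q7}
Sat(p ∧ ¬r) = {q0}
E[a U (p ∧ ¬r)]: least fixpoint, start Z0 = Sat((p ∧ ¬r)) = {q0}, add states in Sat(a) with some successor in Z. Z1 = {q0, q6}; fixed.
Sat(E[a U (p ∧ ¬r)]) = {q0, q6}
EF E[a U (p ∧ ¬r)]: least fixpoint, start Z0 = {q0, q6}, add states with some successor in Z. Z1 = {q0, q5, q6}; fixed.
Sat(EF E[a U (p ∧ ¬r)]) = {q0, q5, q6}
|Sat(EF E[a U (p ∧ ¬r)])| = |{q0, q5, q6}| = 3.

3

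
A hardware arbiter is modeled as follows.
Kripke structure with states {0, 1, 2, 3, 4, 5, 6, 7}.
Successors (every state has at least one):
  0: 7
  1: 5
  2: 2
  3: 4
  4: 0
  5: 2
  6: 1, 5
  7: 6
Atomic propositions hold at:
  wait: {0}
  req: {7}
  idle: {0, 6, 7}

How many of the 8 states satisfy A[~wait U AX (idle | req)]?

Sat(~wait) = {1, 2, 3, 4, 5, 6, 7}
Sat(idle | req) = {0, 6, 7}
Sat(AX (idle | req)) = {s : every successor in {0, 6, 7}} = {0, 4, 7}
A[~wait U AX (idle | req)]: least fixpoint, start Z0 = Sat(AX (idle | req)) = {0, 4, 7}, add states in Sat(~wait) with every successor in Z. Z1 = {0, 3, 4, 7}; fixed.
Sat(A[~wait U AX (idle | req)]) = {0, 3, 4, 7}
|Sat(A[~wait U AX (idle | req)])| = |{0, 3, 4, 7}| = 4.

4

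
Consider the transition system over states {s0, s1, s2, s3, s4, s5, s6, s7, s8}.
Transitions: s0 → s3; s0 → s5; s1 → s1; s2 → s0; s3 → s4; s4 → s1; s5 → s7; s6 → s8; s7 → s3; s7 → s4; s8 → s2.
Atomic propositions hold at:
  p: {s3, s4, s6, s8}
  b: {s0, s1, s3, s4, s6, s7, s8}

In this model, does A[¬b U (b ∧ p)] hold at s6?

Yes

Sat(¬b) = {s2, s5}
Sat(b ∧ p) = {s3, s4, s6, s8}
A[¬b U (b ∧ p)]: least fixpoint, start Z0 = Sat((b ∧ p)) = {s3, s4, s6, s8}, add states in Sat(¬b) with every successor in Z. Already a fixed point.
Sat(A[¬b U (b ∧ p)]) = {s3, s4, s6, s8}
s6 ∈ Sat(A[¬b U (b ∧ p)]) = {s3, s4, s6, s8}, so the formula holds at s6.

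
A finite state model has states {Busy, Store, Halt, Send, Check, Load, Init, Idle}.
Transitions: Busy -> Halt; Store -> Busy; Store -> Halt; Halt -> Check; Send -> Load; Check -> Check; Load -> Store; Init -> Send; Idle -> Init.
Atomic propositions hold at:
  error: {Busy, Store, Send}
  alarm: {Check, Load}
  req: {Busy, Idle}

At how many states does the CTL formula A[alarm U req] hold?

2

A[alarm U req]: least fixpoint, start Z0 = Sat(req) = {Busy, Idle}, add states in Sat(alarm) with every successor in Z. Already a fixed point.
Sat(A[alarm U req]) = {Busy, Idle}
|Sat(A[alarm U req])| = |{Busy, Idle}| = 2.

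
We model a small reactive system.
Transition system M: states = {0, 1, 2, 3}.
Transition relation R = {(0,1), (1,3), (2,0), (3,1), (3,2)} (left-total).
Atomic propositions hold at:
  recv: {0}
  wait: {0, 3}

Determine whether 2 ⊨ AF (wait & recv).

Yes

Sat(wait & recv) = {0}
AF (wait & recv): least fixpoint, start Z0 = {0}, add states with every successor in Z. Z1 = {0, 2}; fixed.
Sat(AF (wait & recv)) = {0, 2}
2 ∈ Sat(AF (wait & recv)) = {0, 2}, so the formula holds at 2.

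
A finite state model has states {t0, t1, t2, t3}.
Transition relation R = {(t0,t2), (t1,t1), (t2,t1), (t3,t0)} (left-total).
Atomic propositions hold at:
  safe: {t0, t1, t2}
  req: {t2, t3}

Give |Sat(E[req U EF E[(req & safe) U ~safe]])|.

1

Sat(req & safe) = {t2}
Sat(~safe) = {t3}
E[(req & safe) U ~safe]: least fixpoint, start Z0 = Sat(~safe) = {t3}, add states in Sat(req & safe) with some successor in Z. Already a fixed point.
Sat(E[(req & safe) U ~safe]) = {t3}
EF E[(req & safe) U ~safe]: least fixpoint, start Z0 = {t3}, add states with some successor in Z. Already a fixed point.
Sat(EF E[(req & safe) U ~safe]) = {t3}
E[req U EF E[(req & safe) U ~safe]]: least fixpoint, start Z0 = Sat(EF E[(req & safe) U ~safe]) = {t3}, add states in Sat(req) with some successor in Z. Already a fixed point.
Sat(E[req U EF E[(req & safe) U ~safe]]) = {t3}
|Sat(E[req U EF E[(req & safe) U ~safe]])| = |{t3}| = 1.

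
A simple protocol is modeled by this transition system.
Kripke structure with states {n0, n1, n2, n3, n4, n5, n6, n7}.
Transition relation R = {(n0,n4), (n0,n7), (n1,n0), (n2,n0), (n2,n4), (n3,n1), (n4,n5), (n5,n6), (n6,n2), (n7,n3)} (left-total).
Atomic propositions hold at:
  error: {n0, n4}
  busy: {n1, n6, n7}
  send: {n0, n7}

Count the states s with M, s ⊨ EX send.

3

Sat(EX send) = {s : some successor in {n0, n7}} = {n0, n1, n2}
|Sat(EX send)| = |{n0, n1, n2}| = 3.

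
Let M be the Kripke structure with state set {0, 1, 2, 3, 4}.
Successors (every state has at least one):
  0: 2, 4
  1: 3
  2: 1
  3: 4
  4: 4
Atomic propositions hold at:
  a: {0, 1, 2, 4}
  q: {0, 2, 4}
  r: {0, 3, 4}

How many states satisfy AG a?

AG a: greatest fixpoint, start Z0 = {0, 1, 2, 4}, keep only states in Sat with every successor in Z. Z1 = {0, 2, 4}; Z2 = {0, 4}; Z3 = {4}; fixed.
Sat(AG a) = {4}
|Sat(AG a)| = |{4}| = 1.

1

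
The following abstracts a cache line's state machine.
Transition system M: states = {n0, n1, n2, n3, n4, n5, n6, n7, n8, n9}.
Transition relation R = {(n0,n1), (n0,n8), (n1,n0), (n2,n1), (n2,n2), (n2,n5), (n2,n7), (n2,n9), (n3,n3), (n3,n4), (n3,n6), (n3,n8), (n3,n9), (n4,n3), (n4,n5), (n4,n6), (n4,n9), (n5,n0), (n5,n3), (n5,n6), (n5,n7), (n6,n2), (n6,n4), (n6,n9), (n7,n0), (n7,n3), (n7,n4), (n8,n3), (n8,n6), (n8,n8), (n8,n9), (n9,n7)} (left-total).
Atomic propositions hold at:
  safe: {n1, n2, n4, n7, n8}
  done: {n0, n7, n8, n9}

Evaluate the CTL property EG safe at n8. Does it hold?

Yes

EG safe: greatest fixpoint, start Z0 = {n1, n2, n4, n7, n8}, keep only states in Sat with some successor in Z. Z1 = {n2, n7, n8}; Z2 = {n2, n8}; fixed.
Sat(EG safe) = {n2, n8}
n8 ∈ Sat(EG safe) = {n2, n8}, so the formula holds at n8.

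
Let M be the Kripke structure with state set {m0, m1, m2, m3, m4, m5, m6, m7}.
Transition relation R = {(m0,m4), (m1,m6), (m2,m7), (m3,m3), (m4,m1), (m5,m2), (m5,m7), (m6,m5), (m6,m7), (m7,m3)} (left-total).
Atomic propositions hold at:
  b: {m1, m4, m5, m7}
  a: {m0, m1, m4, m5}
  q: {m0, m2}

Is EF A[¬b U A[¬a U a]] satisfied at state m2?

No

Sat(¬b) = {m0, m2, m3, m6}
Sat(¬a) = {m2, m3, m6, m7}
A[¬a U a]: least fixpoint, start Z0 = Sat(a) = {m0, m1, m4, m5}, add states in Sat(¬a) with every successor in Z. Already a fixed point.
Sat(A[¬a U a]) = {m0, m1, m4, m5}
A[¬b U A[¬a U a]]: least fixpoint, start Z0 = Sat(A[¬a U a]) = {m0, m1, m4, m5}, add states in Sat(¬b) with every successor in Z. Already a fixed point.
Sat(A[¬b U A[¬a U a]]) = {m0, m1, m4, m5}
EF A[¬b U A[¬a U a]]: least fixpoint, start Z0 = {m0, m1, m4, m5}, add states with some successor in Z. Z1 = {m0, m1, m4, m5, m6}; fixed.
Sat(EF A[¬b U A[¬a U a]]) = {m0, m1, m4, m5, m6}
m2 ∉ Sat(EF A[¬b U A[¬a U a]]) = {m0, m1, m4, m5, m6}, so the formula does not hold at m2.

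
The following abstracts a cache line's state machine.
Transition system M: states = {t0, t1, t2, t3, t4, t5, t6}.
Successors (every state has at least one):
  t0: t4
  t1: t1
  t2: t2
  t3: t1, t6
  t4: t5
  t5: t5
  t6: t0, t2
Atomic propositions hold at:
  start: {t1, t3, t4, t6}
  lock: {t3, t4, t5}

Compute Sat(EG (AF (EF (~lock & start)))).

{t1, t3}

Sat(~lock) = {t0, t1, t2, t6}
Sat(~lock & start) = {t1, t6}
EF (~lock & start): least fixpoint, start Z0 = {t1, t6}, add states with some successor in Z. Z1 = {t1, t3, t6}; fixed.
Sat(EF (~lock & start)) = {t1, t3, t6}
AF (EF (~lock & start)): least fixpoint, start Z0 = {t1, t3, t6}, add states with every successor in Z. Already a fixed point.
Sat(AF (EF (~lock & start))) = {t1, t3, t6}
EG (AF (EF (~lock & start))): greatest fixpoint, start Z0 = {t1, t3, t6}, keep only states in Sat with some successor in Z. Z1 = {t1, t3}; fixed.
Sat(EG (AF (EF (~lock & start)))) = {t1, t3}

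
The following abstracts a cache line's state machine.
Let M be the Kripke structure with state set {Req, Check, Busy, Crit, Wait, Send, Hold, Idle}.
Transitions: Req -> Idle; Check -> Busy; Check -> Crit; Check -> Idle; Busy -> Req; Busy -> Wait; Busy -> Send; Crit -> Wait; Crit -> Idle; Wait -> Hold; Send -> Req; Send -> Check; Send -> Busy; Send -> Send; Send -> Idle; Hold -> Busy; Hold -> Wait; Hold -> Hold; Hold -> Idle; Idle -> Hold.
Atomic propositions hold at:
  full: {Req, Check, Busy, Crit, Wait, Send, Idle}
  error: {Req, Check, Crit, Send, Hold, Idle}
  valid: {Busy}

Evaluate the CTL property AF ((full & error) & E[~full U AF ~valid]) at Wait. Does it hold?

No

Sat(full & error) = {Req, Check, Crit, Send, Idle}
Sat(~full) = {Hold}
Sat(~valid) = {Req, Check, Crit, Wait, Send, Hold, Idle}
AF ~valid: least fixpoint, start Z0 = {Req, Check, Crit, Wait, Send, Hold, Idle}, add states with every successor in Z. Z1 = {Req, Check, Busy, Crit, Wait, Send, Hold, Idle}; fixed.
Sat(AF ~valid) = {Req, Check, Busy, Crit, Wait, Send, Hold, Idle}
E[~full U AF ~valid]: least fixpoint, start Z0 = Sat(AF ~valid) = {Req, Check, Busy, Crit, Wait, Send, Hold, Idle}, add states in Sat(~full) with some successor in Z. Already a fixed point.
Sat(E[~full U AF ~valid]) = {Req, Check, Busy, Crit, Wait, Send, Hold, Idle}
Sat((full & error) & E[~full U AF ~valid]) = {Req, Check, Crit, Send, Idle}
AF ((full & error) & E[~full U AF ~valid]): least fixpoint, start Z0 = {Req, Check, Crit, Send, Idle}, add states with every successor in Z. Already a fixed point.
Sat(AF ((full & error) & E[~full U AF ~valid])) = {Req, Check, Crit, Send, Idle}
Wait ∉ Sat(AF ((full & error) & E[~full U AF ~valid])) = {Req, Check, Crit, Send, Idle}, so the formula does not hold at Wait.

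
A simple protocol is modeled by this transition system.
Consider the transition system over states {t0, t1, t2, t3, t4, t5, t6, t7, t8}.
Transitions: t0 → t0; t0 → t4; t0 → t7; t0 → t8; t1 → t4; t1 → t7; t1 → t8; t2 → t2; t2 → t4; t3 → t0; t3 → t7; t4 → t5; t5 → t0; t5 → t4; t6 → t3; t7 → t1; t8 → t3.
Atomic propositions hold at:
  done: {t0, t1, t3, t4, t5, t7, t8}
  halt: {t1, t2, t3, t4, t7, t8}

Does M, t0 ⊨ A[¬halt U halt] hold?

No

Sat(¬halt) = {t0, t5, t6}
A[¬halt U halt]: least fixpoint, start Z0 = Sat(halt) = {t1, t2, t3, t4, t7, t8}, add states in Sat(¬halt) with every successor in Z. Z1 = {t1, t2, t3, t4, t6, t7, t8}; fixed.
Sat(A[¬halt U halt]) = {t1, t2, t3, t4, t6, t7, t8}
t0 ∉ Sat(A[¬halt U halt]) = {t1, t2, t3, t4, t6, t7, t8}, so the formula does not hold at t0.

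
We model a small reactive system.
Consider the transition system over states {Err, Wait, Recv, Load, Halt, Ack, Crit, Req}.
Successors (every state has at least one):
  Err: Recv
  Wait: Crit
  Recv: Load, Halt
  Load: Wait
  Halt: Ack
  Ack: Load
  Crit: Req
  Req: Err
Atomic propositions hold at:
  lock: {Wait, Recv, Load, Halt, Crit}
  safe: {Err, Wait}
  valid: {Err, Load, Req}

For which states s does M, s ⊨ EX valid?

Sat(EX valid) = {s : some successor in {Err, Load, Req}} = {Recv, Ack, Crit, Req}

{Recv, Ack, Crit, Req}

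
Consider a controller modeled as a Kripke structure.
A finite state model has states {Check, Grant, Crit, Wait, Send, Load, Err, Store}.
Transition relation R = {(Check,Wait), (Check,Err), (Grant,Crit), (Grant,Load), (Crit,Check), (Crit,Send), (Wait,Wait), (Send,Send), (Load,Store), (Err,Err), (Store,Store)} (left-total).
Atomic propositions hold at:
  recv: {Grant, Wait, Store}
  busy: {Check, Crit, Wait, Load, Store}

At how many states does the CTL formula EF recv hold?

EF recv: least fixpoint, start Z0 = {Grant, Wait, Store}, add states with some successor in Z. Z1 = {Check, Grant, Wait, Load, Store}; Z2 = {Check, Grant, Crit, Wait, Load, Store}; fixed.
Sat(EF recv) = {Check, Grant, Crit, Wait, Load, Store}
|Sat(EF recv)| = |{Check, Grant, Crit, Wait, Load, Store}| = 6.

6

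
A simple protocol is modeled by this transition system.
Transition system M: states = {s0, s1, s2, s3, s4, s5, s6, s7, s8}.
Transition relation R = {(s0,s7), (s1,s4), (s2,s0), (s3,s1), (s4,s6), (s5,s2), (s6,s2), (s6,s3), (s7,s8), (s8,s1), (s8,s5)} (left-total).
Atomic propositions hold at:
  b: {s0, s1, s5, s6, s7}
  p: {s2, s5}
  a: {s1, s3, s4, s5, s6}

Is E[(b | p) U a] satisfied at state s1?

Sat(b | p) = {s0, s1, s2, s5, s6, s7}
E[(b | p) U a]: least fixpoint, start Z0 = Sat(a) = {s1, s3, s4, s5, s6}, add states in Sat(b | p) with some successor in Z. Already a fixed point.
Sat(E[(b | p) U a]) = {s1, s3, s4, s5, s6}
s1 ∈ Sat(E[(b | p) U a]) = {s1, s3, s4, s5, s6}, so the formula holds at s1.

Yes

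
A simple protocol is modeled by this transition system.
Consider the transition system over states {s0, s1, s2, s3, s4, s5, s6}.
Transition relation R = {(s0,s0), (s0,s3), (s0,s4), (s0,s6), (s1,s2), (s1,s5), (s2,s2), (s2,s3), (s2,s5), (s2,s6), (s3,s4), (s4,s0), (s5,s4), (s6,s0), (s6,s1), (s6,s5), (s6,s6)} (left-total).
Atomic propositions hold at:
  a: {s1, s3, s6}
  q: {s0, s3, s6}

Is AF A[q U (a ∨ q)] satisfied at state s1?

Sat(a ∨ q) = {s0, s1, s3, s6}
A[q U (a ∨ q)]: least fixpoint, start Z0 = Sat((a ∨ q)) = {s0, s1, s3, s6}, add states in Sat(q) with every successor in Z. Already a fixed point.
Sat(A[q U (a ∨ q)]) = {s0, s1, s3, s6}
AF A[q U (a ∨ q)]: least fixpoint, start Z0 = {s0, s1, s3, s6}, add states with every successor in Z. Z1 = {s0, s1, s3, s4, s6}; Z2 = {s0, s1, s3, s4, s5, s6}; fixed.
Sat(AF A[q U (a ∨ q)]) = {s0, s1, s3, s4, s5, s6}
s1 ∈ Sat(AF A[q U (a ∨ q)]) = {s0, s1, s3, s4, s5, s6}, so the formula holds at s1.

Yes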